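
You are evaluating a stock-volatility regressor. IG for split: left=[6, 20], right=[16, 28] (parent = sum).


Parent = [22, 48], H_parent = 0.8981
H_left = 0.7793 (n=26), H_right = 0.9457 (n=44)
H_children = (26/70)·0.7793 + (44/70)·0.9457 = 0.8839
IG = 0.8981 - 0.8839 = 0.0142

0.0142


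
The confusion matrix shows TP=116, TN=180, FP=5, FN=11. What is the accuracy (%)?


Accuracy = (TP+TN)/(TP+TN+FP+FN)
= (116+180)/(312)
= 296/312 = 94.87%

94.87%


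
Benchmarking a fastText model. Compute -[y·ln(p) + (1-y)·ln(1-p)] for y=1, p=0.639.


BCE = -[y·ln(p) + (1-y)·ln(1-p)]
= -1·ln(0.639) - 0
= -ln(0.639) = 0.4479

0.4479


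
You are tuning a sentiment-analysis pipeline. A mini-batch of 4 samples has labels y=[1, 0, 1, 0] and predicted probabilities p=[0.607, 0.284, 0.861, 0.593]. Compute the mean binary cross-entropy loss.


L[0] = -ln(0.607) = 0.4992
L[1] = -ln(1-0.284) = -ln(0.716) = 0.3341
L[2] = -ln(0.861) = 0.1497
L[3] = -ln(1-0.593) = -ln(0.407) = 0.8989
mean = (0.4992 + 0.3341 + 0.1497 + 0.8989)/4 = 0.4705

0.4705


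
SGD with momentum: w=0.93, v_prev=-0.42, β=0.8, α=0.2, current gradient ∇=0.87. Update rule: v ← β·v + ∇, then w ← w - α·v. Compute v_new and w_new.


v_new = 0.8·-0.42 + 0.87 = -0.336 + 0.87 = 0.534
w_new = 0.93 - 0.2·0.534 = 0.93 - 0.1068 = 0.8232

v_new=0.534, w_new=0.8232


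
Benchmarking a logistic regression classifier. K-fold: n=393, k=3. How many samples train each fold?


Fold size = 393/3 = 131
Training per fold = 393 - 131 = 262

262


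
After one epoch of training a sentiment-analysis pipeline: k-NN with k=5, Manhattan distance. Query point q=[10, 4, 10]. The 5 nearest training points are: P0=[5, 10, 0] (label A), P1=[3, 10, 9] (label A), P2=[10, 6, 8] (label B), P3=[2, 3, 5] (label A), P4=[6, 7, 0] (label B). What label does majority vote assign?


d(q,P0) = 21  (label A)
d(q,P1) = 14  (label A)
d(q,P2) = 4  (label B)
d(q,P3) = 14  (label A)
d(q,P4) = 17  (label B)
Votes: A=3, B=2
Majority → A

A


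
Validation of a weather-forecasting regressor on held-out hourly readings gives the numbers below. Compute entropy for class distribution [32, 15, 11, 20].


Probabilities: [32/78, 15/78, 11/78, 20/78] ≈ [0.4103, 0.1923, 0.141, 0.2564]
H = -((32/78)·log₂(32/78) + (15/78)·log₂(15/78) + (11/78)·log₂(11/78) + (20/78)·log₂(20/78))
  = 1.8867 bits

1.8867 bits


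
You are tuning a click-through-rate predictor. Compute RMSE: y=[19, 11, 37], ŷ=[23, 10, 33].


MSE = 33/3 = 11
RMSE = √(33/3) = 3.3166

3.3166


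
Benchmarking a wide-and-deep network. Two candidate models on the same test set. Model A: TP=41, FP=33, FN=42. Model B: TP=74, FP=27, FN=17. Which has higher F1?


Model A: P=41/74=0.5541, R=41/83=0.494, F1=2PR/(P+R)=2TP/(2TP+FP+FN)=82/157=0.5223
Model B: P=74/101=0.7327, R=74/91=0.8132, F1=2PR/(P+R)=2TP/(2TP+FP+FN)=148/192=0.7708
0.5223 < 0.7708 → Model B

Model B


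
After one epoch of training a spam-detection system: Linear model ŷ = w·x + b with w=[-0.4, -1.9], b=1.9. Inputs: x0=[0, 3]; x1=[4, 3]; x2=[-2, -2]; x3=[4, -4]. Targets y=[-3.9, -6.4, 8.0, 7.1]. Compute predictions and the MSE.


ŷ0 = (-0.4)·(0) + (-1.9)·(3) + 1.9 = -3.8
ŷ1 = (-0.4)·(4) + (-1.9)·(3) + 1.9 = -5.4
ŷ2 = (-0.4)·(-2) + (-1.9)·(-2) + 1.9 = 6.5
ŷ3 = (-0.4)·(4) + (-1.9)·(-4) + 1.9 = 7.9
errors² = [0.01, 1.0, 2.25, 0.64]
MSE = 3.9000/4 = 0.975

0.975


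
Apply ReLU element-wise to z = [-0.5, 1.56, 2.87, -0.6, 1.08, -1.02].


ReLU(-0.5) = max(0, -0.5) = 0.0
ReLU(1.56) = max(0, 1.56) = 1.56
ReLU(2.87) = max(0, 2.87) = 2.87
ReLU(-0.6) = max(0, -0.6) = 0.0
ReLU(1.08) = max(0, 1.08) = 1.08
ReLU(-1.02) = max(0, -1.02) = 0.0
result = [0.0, 1.56, 2.87, 0.0, 1.08, 0.0]

[0.0, 1.56, 2.87, 0.0, 1.08, 0.0]


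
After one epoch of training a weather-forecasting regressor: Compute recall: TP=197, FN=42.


Recall = TP/(TP+FN)
= 197/(197+42)
= 197/239 = 82.43%

82.43%


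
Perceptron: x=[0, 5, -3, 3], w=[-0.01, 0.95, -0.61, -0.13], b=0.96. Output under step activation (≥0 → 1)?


z = (0)·(-0.01) + (5)·(0.95) + (-3)·(-0.61) + (3)·(-0.13) + 0.96
  = 7.15
step(z) = 1 (z≥0)

1


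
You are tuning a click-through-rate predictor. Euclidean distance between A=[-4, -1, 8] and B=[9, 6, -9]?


d = √((-4-9)² + (-1-6)² + (8+ 9)²)
  = √(169 + 49 + 289)
  = √507 = 22.5167

22.5167


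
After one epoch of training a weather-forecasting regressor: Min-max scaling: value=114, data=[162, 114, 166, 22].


min=22, max=166
(114-22)/(166-22) = 92/144 = 0.6389

0.6389


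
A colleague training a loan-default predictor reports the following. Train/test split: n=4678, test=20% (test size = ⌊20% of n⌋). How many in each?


Test = ⌊4678·20/100⌋ = 935
Train = 4678 - 935 = 3743

Train: 3743, Test: 935


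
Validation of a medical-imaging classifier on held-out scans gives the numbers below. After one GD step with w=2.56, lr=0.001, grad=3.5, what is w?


w_new = w - α·∇
= 2.56 - 0.001·3.5
= 2.56 - 0.0035
= 2.5565

2.5565


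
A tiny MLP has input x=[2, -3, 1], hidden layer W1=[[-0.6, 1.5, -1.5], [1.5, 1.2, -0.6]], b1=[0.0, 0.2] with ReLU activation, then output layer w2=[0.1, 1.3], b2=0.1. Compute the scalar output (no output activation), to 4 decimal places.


z1[0] = (-0.6)·(2) + (1.5)·(-3) + (-1.5)·(1) + 0.0 = -7.2
z1[1] = (1.5)·(2) + (1.2)·(-3) + (-0.6)·(1) + 0.2 = -1.0
h = ReLU(z1) = [0.0, 0.0]
output = (0.1)·(0.0) + (1.3)·(0.0) + 0.1 = 0.1

0.1


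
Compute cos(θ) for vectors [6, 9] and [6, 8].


A·B = 6·6 + 9·8 = 108
‖A‖ = √117 = 10.8167, ‖B‖ = √100 = 10
cos = 108/(√117·√100) = 108/√11700 = 0.9985

0.9985


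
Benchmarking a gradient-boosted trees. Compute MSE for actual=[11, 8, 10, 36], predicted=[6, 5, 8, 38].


Squared errors: (11-6)²=25, (8-5)²=9, (10-8)²=4, (36-38)²=4
Sum = 42
MSE = 42/4 = 21/2

21/2


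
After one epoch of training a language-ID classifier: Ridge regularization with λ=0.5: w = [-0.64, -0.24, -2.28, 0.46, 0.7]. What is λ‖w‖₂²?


‖w‖₂² = (-0.64)² + (-0.24)² + (-2.28)² + (0.46)² + (0.7)²
     = 0.4096 + 0.0576 + 5.1984 + 0.2116 + 0.49
     = 6.3672
λ·‖w‖₂² = 0.5·6.3672 = 3.1836

3.1836


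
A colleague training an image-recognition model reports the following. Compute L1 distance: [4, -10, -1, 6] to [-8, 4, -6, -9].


d = |4+ 8| + |-10-4| + |-1+ 6| + |6+ 9|
  = 12 + 14 + 5 + 15
  = 46

46


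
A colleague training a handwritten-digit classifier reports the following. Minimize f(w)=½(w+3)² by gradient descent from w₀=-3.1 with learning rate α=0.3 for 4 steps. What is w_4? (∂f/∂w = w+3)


step 1: grad = -3.1+3 = -0.1; w = -3.1 - 0.3·(-0.1) = -3.07
step 2: grad = -3.07+3 = -0.07; w = -3.07 - 0.3·(-0.07) = -3.049
step 3: grad = -3.049+3 = -0.049; w = -3.049 - 0.3·(-0.049) = -3.0343
step 4: grad = -3.0343+3 = -0.0343; w = -3.0343 - 0.3·(-0.0343) = -3.02401

-3.02401


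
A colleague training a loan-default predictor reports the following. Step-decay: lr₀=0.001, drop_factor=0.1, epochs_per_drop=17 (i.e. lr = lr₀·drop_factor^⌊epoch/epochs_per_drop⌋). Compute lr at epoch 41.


n_drops = ⌊41/17⌋ = 2
lr = 0.001·0.1^2 = 0.001·0.01 = 0.00001

0.00001


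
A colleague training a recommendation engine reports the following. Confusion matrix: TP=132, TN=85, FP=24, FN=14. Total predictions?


Total = TP + TN + FP + FN
= 132 + 85 + 24 + 14
= 255
(Predicted positive: 156, predicted negative: 99)

255


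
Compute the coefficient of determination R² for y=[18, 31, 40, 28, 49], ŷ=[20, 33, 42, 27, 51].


ȳ = 33.2
SS_res = Σ(y-ŷ)² = 17
SS_tot = Σ(y-ȳ)² = 558.8
R² = 1 - SS_res/SS_tot = 1 - 0.0304 = 0.9696

0.9696


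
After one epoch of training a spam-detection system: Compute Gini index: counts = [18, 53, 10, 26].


Probabilities: [18/107, 53/107, 10/107, 26/107] ≈ [0.1682, 0.4953, 0.0935, 0.243]
Σpᵢ² = (324 + 2809 + 100 + 676)/107² = 3909/11449
Gini = 1 - Σpᵢ² = 1 - 3909/11449 = 0.6586

0.6586


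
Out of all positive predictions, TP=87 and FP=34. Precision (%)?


Precision = TP/(TP+FP)
= 87/(87+34)
= 87/121 = 71.9%

71.9%


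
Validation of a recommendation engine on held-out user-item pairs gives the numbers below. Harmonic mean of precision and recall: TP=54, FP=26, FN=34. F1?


Precision = 54/80 = 0.675
Recall = 54/88 = 0.6136
F1 = 2·P·R/(P+R) = 2·TP/(2·TP+FP+FN) = 108/(108+26+34) = 108/168 = 0.6429

0.6429


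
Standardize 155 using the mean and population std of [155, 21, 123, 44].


μ = 85.75, σ = 55.0426
z = (155 - 85.75)/55.0426 = 1.2581

1.2581


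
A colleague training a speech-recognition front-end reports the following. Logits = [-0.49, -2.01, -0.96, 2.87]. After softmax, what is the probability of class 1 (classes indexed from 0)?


Exponentials: e^-0.49=0.6126, e^-2.01=0.134, e^-0.96=0.3829, e^2.87=17.637
Sum = 18.7665
Softmax = [0.0326, 0.0071, 0.0204, 0.9398]
p[1] = 0.134/18.7665 = 0.0071

0.0071


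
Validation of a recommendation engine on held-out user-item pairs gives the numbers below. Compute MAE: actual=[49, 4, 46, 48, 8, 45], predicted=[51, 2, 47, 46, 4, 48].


Absolute errors: |49-51|=2, |4-2|=2, |46-47|=1, |48-46|=2, |8-4|=4, |45-48|=3
Sum = 14
MAE = 14/6 = 7/3

7/3


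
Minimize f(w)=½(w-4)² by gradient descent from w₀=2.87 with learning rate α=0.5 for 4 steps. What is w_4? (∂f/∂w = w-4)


step 1: grad = 2.87-4 = -1.13; w = 2.87 - 0.5·(-1.13) = 3.435
step 2: grad = 3.435-4 = -0.565; w = 3.435 - 0.5·(-0.565) = 3.7175
step 3: grad = 3.7175-4 = -0.2825; w = 3.7175 - 0.5·(-0.2825) = 3.85875
step 4: grad = 3.85875-4 = -0.14125; w = 3.85875 - 0.5·(-0.14125) = 3.929375

3.929375


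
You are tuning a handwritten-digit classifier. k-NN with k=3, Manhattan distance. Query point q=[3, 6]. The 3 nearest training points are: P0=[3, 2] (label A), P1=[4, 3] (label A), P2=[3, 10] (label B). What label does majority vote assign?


d(q,P0) = 4  (label A)
d(q,P1) = 4  (label A)
d(q,P2) = 4  (label B)
Votes: A=2, B=1
Majority → A

A


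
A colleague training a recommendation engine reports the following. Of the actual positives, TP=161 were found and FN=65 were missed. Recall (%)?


Recall = TP/(TP+FN)
= 161/(161+65)
= 161/226 = 71.24%

71.24%


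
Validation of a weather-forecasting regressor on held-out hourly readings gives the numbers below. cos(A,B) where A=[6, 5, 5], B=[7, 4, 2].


A·B = 6·7 + 5·4 + 5·2 = 72
‖A‖ = √86 = 9.2736, ‖B‖ = √69 = 8.3066
cos = 72/(√86·√69) = 72/√5934 = 0.9347

0.9347


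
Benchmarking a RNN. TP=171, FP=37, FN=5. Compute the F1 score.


Precision = 171/208 = 0.8221
Recall = 171/176 = 0.9716
F1 = 2·P·R/(P+R) = 2·TP/(2·TP+FP+FN) = 342/(342+37+5) = 342/384 = 0.8906

0.8906


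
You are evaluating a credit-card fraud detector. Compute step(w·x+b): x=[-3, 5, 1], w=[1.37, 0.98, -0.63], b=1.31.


z = (-3)·(1.37) + (5)·(0.98) + (1)·(-0.63) + 1.31
  = 1.47
step(z) = 1 (z≥0)

1


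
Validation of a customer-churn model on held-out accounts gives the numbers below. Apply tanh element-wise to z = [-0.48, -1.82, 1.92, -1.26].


tanh(-0.48) = -0.4462
tanh(-1.82) = -0.9488
tanh(1.92) = 0.9579
tanh(-1.26) = -0.8511
result = [-0.4462, -0.9488, 0.9579, -0.8511]

[-0.4462, -0.9488, 0.9579, -0.8511]


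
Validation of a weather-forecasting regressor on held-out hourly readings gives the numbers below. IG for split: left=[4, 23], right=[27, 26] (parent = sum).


Parent = [31, 49], H_parent = 0.9632
H_left = 0.6052 (n=27), H_right = 0.9997 (n=53)
H_children = (27/80)·0.6052 + (53/80)·0.9997 = 0.8666
IG = 0.9632 - 0.8666 = 0.0966

0.0966


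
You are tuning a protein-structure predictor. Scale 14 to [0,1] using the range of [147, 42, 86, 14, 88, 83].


min=14, max=147
(14-14)/(147-14) = 0/133 = 0.0

0.0


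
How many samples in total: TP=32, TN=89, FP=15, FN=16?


Total = TP + TN + FP + FN
= 32 + 89 + 15 + 16
= 152
(Predicted positive: 47, predicted negative: 105)

152


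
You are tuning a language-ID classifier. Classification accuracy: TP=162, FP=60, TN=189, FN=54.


Accuracy = (TP+TN)/(TP+TN+FP+FN)
= (162+189)/(465)
= 351/465 = 75.48%

75.48%


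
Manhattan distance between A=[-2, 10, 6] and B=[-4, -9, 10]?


d = |-2+ 4| + |10+ 9| + |6-10|
  = 2 + 19 + 4
  = 25

25


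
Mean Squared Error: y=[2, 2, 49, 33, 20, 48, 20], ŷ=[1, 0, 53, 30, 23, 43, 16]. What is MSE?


Squared errors: (2-1)²=1, (2-0)²=4, (49-53)²=16, (33-30)²=9, (20-23)²=9, (48-43)²=25, (20-16)²=16
Sum = 80
MSE = 80/7 = 80/7

80/7


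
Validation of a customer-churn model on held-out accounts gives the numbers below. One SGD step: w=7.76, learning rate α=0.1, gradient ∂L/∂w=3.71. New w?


w_new = w - α·∇
= 7.76 - 0.1·3.71
= 7.76 - 0.371
= 7.389

7.389


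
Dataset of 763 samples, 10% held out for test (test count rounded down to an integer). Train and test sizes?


Test = ⌊763·10/100⌋ = 76
Train = 763 - 76 = 687

Train: 687, Test: 76


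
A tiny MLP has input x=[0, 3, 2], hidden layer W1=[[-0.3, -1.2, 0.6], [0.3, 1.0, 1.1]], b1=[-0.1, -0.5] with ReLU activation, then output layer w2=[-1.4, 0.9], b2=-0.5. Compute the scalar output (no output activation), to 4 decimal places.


z1[0] = (-0.3)·(0) + (-1.2)·(3) + (0.6)·(2) - 0.1 = -2.5
z1[1] = (0.3)·(0) + (1.0)·(3) + (1.1)·(2) - 0.5 = 4.7
h = ReLU(z1) = [0.0, 4.7]
output = (-1.4)·(0.0) + (0.9)·(4.7) - 0.5 = 3.73

3.73


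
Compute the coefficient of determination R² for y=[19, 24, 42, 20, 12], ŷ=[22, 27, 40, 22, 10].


ȳ = 23.4
SS_res = Σ(y-ŷ)² = 30
SS_tot = Σ(y-ȳ)² = 507.2
R² = 1 - SS_res/SS_tot = 1 - 0.0591 = 0.9409

0.9409


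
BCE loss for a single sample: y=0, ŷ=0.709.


BCE = -[y·ln(p) + (1-y)·ln(1-p)]
= -0 - 1·ln(1-0.709)
= -ln(0.291) = 1.2344

1.2344


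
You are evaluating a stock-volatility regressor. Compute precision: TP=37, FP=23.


Precision = TP/(TP+FP)
= 37/(37+23)
= 37/60 = 61.67%

61.67%


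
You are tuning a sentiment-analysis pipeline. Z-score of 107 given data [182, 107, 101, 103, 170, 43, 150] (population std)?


μ = 122.2857, σ = 44.6501
z = (107 - 122.2857)/44.6501 = -0.3423

-0.3423


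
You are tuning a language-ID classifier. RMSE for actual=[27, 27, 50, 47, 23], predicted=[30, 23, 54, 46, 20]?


MSE = 51/5 = 10.2
RMSE = √(51/5) = 3.1937

3.1937


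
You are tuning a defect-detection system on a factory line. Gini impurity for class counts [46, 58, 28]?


Probabilities: [46/132, 58/132, 28/132] ≈ [0.3485, 0.4394, 0.2121]
Σpᵢ² = (2116 + 3364 + 784)/132² = 6264/17424
Gini = 1 - Σpᵢ² = 1 - 6264/17424 = 0.6405

0.6405


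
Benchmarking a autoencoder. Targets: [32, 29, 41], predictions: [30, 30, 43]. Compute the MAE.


Absolute errors: |32-30|=2, |29-30|=1, |41-43|=2
Sum = 5
MAE = 5/3 = 5/3

5/3


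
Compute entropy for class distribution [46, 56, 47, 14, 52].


Probabilities: [46/215, 56/215, 47/215, 14/215, 52/215] ≈ [0.214, 0.2605, 0.2186, 0.0651, 0.2419]
H = -((46/215)·log₂(46/215) + (56/215)·log₂(56/215) + (47/215)·log₂(47/215) + (14/215)·log₂(14/215) + (52/215)·log₂(52/215))
  = 2.2129 bits

2.2129 bits


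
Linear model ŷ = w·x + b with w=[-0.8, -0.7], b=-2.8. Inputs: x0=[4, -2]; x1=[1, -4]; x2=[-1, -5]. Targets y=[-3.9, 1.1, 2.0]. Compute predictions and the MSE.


ŷ0 = (-0.8)·(4) + (-0.7)·(-2) - 2.8 = -4.6
ŷ1 = (-0.8)·(1) + (-0.7)·(-4) - 2.8 = -0.8
ŷ2 = (-0.8)·(-1) + (-0.7)·(-5) - 2.8 = 1.5
errors² = [0.49, 3.61, 0.25]
MSE = 4.3500/3 = 1.45

1.45


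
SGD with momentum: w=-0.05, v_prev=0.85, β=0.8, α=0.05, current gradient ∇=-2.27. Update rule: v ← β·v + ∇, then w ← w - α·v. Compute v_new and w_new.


v_new = 0.8·0.85 - 2.27 = 0.68 - 2.27 = -1.59
w_new = -0.05 - 0.05·-1.59 = -0.05 + 0.0795 = 0.0295

v_new=-1.59, w_new=0.0295


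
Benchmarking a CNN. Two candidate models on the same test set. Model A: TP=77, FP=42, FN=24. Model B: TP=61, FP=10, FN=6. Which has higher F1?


Model A: P=77/119=0.6471, R=77/101=0.7624, F1=2PR/(P+R)=2TP/(2TP+FP+FN)=154/220=0.7
Model B: P=61/71=0.8592, R=61/67=0.9104, F1=2PR/(P+R)=2TP/(2TP+FP+FN)=122/138=0.8841
0.7 < 0.8841 → Model B

Model B


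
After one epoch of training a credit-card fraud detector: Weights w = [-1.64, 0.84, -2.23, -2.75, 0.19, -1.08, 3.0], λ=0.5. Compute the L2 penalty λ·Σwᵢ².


‖w‖₂² = (-1.64)² + (0.84)² + (-2.23)² + (-2.75)² + (0.19)² + (-1.08)² + (3.0)²
     = 2.6896 + 0.7056 + 4.9729 + 7.5625 + 0.0361 + 1.1664 + 9
     = 26.1331
λ·‖w‖₂² = 0.5·26.1331 = 13.06655

13.06655


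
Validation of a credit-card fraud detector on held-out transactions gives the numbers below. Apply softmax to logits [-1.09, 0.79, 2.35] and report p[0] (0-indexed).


Exponentials: e^-1.09=0.3362, e^0.79=2.2034, e^2.35=10.4856
Sum = 13.0252
Softmax = [0.0258, 0.1692, 0.805]
p[0] = 0.3362/13.0252 = 0.0258

0.0258


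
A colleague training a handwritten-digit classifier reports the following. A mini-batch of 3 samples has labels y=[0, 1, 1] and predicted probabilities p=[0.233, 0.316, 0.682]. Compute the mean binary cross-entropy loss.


L[0] = -ln(1-0.233) = -ln(0.767) = 0.2653
L[1] = -ln(0.316) = 1.152
L[2] = -ln(0.682) = 0.3827
mean = (0.2653 + 1.152 + 0.3827)/3 = 0.6

0.6


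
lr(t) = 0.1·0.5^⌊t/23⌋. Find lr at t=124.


n_drops = ⌊124/23⌋ = 5
lr = 0.1·0.5^5 = 0.1·0.03125 = 0.003125

0.003125


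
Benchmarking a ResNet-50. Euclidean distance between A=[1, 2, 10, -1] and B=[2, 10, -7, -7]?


d = √((1-2)² + (2-10)² + (10+ 7)² + (-1+ 7)²)
  = √(1 + 64 + 289 + 36)
  = √390 = 19.7484

19.7484


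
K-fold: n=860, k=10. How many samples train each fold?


Fold size = 860/10 = 86
Training per fold = 860 - 86 = 774

774


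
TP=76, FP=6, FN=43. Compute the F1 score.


Precision = 76/82 = 0.9268
Recall = 76/119 = 0.6387
F1 = 2·P·R/(P+R) = 2·TP/(2·TP+FP+FN) = 152/(152+6+43) = 152/201 = 0.7562

0.7562


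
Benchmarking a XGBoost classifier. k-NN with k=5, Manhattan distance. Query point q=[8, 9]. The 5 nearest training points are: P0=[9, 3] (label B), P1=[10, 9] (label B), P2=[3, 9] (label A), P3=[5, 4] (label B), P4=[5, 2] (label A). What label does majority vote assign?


d(q,P0) = 7  (label B)
d(q,P1) = 2  (label B)
d(q,P2) = 5  (label A)
d(q,P3) = 8  (label B)
d(q,P4) = 10  (label A)
Votes: A=2, B=3
Majority → B

B


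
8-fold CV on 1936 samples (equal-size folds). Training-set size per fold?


Fold size = 1936/8 = 242
Training per fold = 1936 - 242 = 1694

1694


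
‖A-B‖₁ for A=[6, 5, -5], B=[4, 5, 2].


d = |6-4| + |5-5| + |-5-2|
  = 2 + 0 + 7
  = 9

9


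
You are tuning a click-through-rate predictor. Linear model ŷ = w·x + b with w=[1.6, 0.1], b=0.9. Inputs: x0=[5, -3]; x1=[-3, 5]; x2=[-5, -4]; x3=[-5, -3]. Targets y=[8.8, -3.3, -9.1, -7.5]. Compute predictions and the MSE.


ŷ0 = (1.6)·(5) + (0.1)·(-3) + 0.9 = 8.6
ŷ1 = (1.6)·(-3) + (0.1)·(5) + 0.9 = -3.4
ŷ2 = (1.6)·(-5) + (0.1)·(-4) + 0.9 = -7.5
ŷ3 = (1.6)·(-5) + (0.1)·(-3) + 0.9 = -7.4
errors² = [0.04, 0.01, 2.56, 0.01]
MSE = 2.6200/4 = 0.655

0.655


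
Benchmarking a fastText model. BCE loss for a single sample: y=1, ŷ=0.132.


BCE = -[y·ln(p) + (1-y)·ln(1-p)]
= -1·ln(0.132) - 0
= -ln(0.132) = 2.025

2.025


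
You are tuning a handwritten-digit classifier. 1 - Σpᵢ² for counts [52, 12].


Probabilities: [52/64, 12/64] ≈ [0.8125, 0.1875]
Σpᵢ² = (2704 + 144)/64² = 2848/4096
Gini = 1 - Σpᵢ² = 1 - 2848/4096 = 0.3047

0.3047


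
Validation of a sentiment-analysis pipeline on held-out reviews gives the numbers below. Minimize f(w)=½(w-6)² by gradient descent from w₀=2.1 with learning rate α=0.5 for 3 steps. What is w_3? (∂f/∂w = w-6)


step 1: grad = 2.1-6 = -3.9; w = 2.1 - 0.5·(-3.9) = 4.05
step 2: grad = 4.05-6 = -1.95; w = 4.05 - 0.5·(-1.95) = 5.025
step 3: grad = 5.025-6 = -0.975; w = 5.025 - 0.5·(-0.975) = 5.5125

5.5125


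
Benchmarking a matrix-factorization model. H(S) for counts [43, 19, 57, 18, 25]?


Probabilities: [43/162, 19/162, 57/162, 18/162, 25/162] ≈ [0.2654, 0.1173, 0.3519, 0.1111, 0.1543]
H = -((43/162)·log₂(43/162) + (19/162)·log₂(19/162) + (57/162)·log₂(57/162) + (18/162)·log₂(18/162) + (25/162)·log₂(25/162))
  = 2.169 bits

2.169 bits


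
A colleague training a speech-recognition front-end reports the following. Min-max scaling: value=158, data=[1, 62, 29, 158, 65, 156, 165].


min=1, max=165
(158-1)/(165-1) = 157/164 = 0.9573

0.9573


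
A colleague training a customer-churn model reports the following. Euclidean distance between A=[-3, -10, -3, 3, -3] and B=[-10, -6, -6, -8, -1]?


d = √((-3+ 10)² + (-10+ 6)² + (-3+ 6)² + (3+ 8)² + (-3+ 1)²)
  = √(49 + 16 + 9 + 121 + 4)
  = √199 = 14.1067

14.1067


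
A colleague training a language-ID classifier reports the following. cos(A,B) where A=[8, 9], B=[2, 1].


A·B = 8·2 + 9·1 = 25
‖A‖ = √145 = 12.0416, ‖B‖ = √5 = 2.2361
cos = 25/(√145·√5) = 25/√725 = 0.9285

0.9285


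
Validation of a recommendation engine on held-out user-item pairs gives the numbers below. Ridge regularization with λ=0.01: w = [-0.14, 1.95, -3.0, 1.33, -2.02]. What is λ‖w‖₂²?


‖w‖₂² = (-0.14)² + (1.95)² + (-3.0)² + (1.33)² + (-2.02)²
     = 0.0196 + 3.8025 + 9 + 1.7689 + 4.0804
     = 18.6714
λ·‖w‖₂² = 0.01·18.6714 = 0.186714

0.186714


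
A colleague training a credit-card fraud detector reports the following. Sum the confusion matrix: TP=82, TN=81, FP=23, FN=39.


Total = TP + TN + FP + FN
= 82 + 81 + 23 + 39
= 225
(Predicted positive: 105, predicted negative: 120)

225


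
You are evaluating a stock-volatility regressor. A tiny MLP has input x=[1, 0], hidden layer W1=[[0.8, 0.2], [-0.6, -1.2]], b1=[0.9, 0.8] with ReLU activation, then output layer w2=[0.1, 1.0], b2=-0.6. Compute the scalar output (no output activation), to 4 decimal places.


z1[0] = (0.8)·(1) + (0.2)·(0) + 0.9 = 1.7
z1[1] = (-0.6)·(1) + (-1.2)·(0) + 0.8 = 0.2
h = ReLU(z1) = [1.7, 0.2]
output = (0.1)·(1.7) + (1.0)·(0.2) - 0.6 = -0.23

-0.23


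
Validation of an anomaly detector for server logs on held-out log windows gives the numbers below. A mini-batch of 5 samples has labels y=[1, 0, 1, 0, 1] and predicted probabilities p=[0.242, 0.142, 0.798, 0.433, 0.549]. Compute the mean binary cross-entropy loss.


L[0] = -ln(0.242) = 1.4188
L[1] = -ln(1-0.142) = -ln(0.858) = 0.1532
L[2] = -ln(0.798) = 0.2256
L[3] = -ln(1-0.433) = -ln(0.567) = 0.5674
L[4] = -ln(0.549) = 0.5997
mean = (1.4188 + 0.1532 + 0.2256 + 0.5674 + 0.5997)/5 = 0.5929

0.5929


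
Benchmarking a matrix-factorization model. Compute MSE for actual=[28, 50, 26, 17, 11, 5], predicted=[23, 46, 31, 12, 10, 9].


Squared errors: (28-23)²=25, (50-46)²=16, (26-31)²=25, (17-12)²=25, (11-10)²=1, (5-9)²=16
Sum = 108
MSE = 108/6 = 18

18


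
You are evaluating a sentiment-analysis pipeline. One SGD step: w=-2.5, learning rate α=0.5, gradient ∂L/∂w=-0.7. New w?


w_new = w - α·∇
= -2.5 - 0.5·-0.7
= -2.5 + 0.35
= -2.15

-2.15


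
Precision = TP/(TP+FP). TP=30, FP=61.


Precision = TP/(TP+FP)
= 30/(30+61)
= 30/91 = 32.97%

32.97%


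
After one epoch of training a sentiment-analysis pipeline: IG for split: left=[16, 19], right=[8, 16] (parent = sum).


Parent = [24, 35], H_parent = 0.9748
H_left = 0.9947 (n=35), H_right = 0.9183 (n=24)
H_children = (35/59)·0.9947 + (24/59)·0.9183 = 0.9636
IG = 0.9748 - 0.9636 = 0.0112

0.0112


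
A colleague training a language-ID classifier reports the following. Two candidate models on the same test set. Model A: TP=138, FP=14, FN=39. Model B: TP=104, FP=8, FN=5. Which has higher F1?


Model A: P=138/152=0.9079, R=138/177=0.7797, F1=2PR/(P+R)=2TP/(2TP+FP+FN)=276/329=0.8389
Model B: P=104/112=0.9286, R=104/109=0.9541, F1=2PR/(P+R)=2TP/(2TP+FP+FN)=208/221=0.9412
0.8389 < 0.9412 → Model B

Model B


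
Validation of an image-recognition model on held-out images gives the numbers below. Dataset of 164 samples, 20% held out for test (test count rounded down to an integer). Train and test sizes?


Test = ⌊164·20/100⌋ = 32
Train = 164 - 32 = 132

Train: 132, Test: 32


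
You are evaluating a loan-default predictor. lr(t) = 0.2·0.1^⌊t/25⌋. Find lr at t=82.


n_drops = ⌊82/25⌋ = 3
lr = 0.2·0.1^3 = 0.2·0.001 = 0.0002

0.0002


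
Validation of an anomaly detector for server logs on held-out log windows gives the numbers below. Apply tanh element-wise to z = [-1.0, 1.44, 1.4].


tanh(-1.0) = -0.7616
tanh(1.44) = 0.8937
tanh(1.4) = 0.8854
result = [-0.7616, 0.8937, 0.8854]

[-0.7616, 0.8937, 0.8854]


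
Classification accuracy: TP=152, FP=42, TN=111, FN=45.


Accuracy = (TP+TN)/(TP+TN+FP+FN)
= (152+111)/(350)
= 263/350 = 75.14%

75.14%


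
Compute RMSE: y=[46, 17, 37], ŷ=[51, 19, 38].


MSE = 30/3 = 10
RMSE = √(30/3) = 3.1623

3.1623


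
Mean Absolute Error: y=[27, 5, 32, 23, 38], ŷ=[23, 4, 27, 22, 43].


Absolute errors: |27-23|=4, |5-4|=1, |32-27|=5, |23-22|=1, |38-43|=5
Sum = 16
MAE = 16/5 = 16/5

16/5


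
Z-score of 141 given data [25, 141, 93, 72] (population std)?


μ = 82.75, σ = 41.6796
z = (141 - 82.75)/41.6796 = 1.3976

1.3976


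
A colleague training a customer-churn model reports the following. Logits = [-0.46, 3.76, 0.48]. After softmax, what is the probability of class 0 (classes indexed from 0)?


Exponentials: e^-0.46=0.6313, e^3.76=42.9484, e^0.48=1.6161
Sum = 45.1958
Softmax = [0.014, 0.9503, 0.0358]
p[0] = 0.6313/45.1958 = 0.014

0.014


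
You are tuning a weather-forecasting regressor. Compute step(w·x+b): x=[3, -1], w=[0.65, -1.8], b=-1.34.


z = (3)·(0.65) + (-1)·(-1.8) - 1.34
  = 2.41
step(z) = 1 (z≥0)

1


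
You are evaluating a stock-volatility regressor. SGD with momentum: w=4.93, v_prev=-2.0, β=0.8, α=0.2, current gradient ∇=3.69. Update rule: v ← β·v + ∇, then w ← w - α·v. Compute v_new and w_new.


v_new = 0.8·-2.0 + 3.69 = -1.6 + 3.69 = 2.09
w_new = 4.93 - 0.2·2.09 = 4.93 - 0.418 = 4.512

v_new=2.09, w_new=4.512


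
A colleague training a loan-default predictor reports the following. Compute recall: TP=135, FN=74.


Recall = TP/(TP+FN)
= 135/(135+74)
= 135/209 = 64.59%

64.59%


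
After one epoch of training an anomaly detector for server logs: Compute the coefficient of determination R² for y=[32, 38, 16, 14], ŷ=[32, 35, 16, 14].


ȳ = 25
SS_res = Σ(y-ŷ)² = 9
SS_tot = Σ(y-ȳ)² = 420
R² = 1 - SS_res/SS_tot = 1 - 0.0214 = 0.9786

0.9786


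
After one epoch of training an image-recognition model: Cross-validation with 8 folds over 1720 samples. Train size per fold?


Fold size = 1720/8 = 215
Training per fold = 1720 - 215 = 1505

1505


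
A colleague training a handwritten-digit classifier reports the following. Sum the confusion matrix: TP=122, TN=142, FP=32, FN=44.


Total = TP + TN + FP + FN
= 122 + 142 + 32 + 44
= 340
(Predicted positive: 154, predicted negative: 186)

340


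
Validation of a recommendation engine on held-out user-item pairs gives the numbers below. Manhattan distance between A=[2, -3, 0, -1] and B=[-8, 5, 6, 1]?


d = |2+ 8| + |-3-5| + |0-6| + |-1-1|
  = 10 + 8 + 6 + 2
  = 26

26


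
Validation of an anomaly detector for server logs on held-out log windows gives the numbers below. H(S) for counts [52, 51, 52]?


Probabilities: [52/155, 51/155, 52/155] ≈ [0.3355, 0.329, 0.3355]
H = -((52/155)·log₂(52/155) + (51/155)·log₂(51/155) + (52/155)·log₂(52/155))
  = 1.5849 bits

1.5849 bits


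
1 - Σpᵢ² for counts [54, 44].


Probabilities: [54/98, 44/98] ≈ [0.551, 0.449]
Σpᵢ² = (2916 + 1936)/98² = 4852/9604
Gini = 1 - Σpᵢ² = 1 - 4852/9604 = 0.4948

0.4948


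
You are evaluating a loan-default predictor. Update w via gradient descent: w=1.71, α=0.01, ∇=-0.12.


w_new = w - α·∇
= 1.71 - 0.01·-0.12
= 1.71 + 0.0012
= 1.7112

1.7112


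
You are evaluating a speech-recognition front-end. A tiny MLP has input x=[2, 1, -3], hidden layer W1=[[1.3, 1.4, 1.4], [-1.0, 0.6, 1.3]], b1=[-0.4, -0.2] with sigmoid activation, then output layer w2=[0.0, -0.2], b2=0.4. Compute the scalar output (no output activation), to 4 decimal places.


z1[0] = (1.3)·(2) + (1.4)·(1) + (1.4)·(-3) - 0.4 = -0.6
z1[1] = (-1.0)·(2) + (0.6)·(1) + (1.3)·(-3) - 0.2 = -5.5
h = sigmoid(z1) = [0.3543, 0.0041]
output = (0.0)·(0.3543) + (-0.2)·(0.0041) + 0.4 = 0.3992

0.3992


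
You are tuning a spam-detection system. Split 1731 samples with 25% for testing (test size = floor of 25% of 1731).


Test = ⌊1731·25/100⌋ = 432
Train = 1731 - 432 = 1299

Train: 1299, Test: 432


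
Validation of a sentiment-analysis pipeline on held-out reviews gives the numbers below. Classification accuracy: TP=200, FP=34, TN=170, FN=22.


Accuracy = (TP+TN)/(TP+TN+FP+FN)
= (200+170)/(426)
= 370/426 = 86.85%

86.85%


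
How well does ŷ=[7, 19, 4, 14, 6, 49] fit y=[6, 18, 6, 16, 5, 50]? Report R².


ȳ = 16.8333
SS_res = Σ(y-ŷ)² = 12
SS_tot = Σ(y-ȳ)² = 1476.83
R² = 1 - SS_res/SS_tot = 1 - 0.0081 = 0.9919

0.9919


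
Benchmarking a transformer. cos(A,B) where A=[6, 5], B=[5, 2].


A·B = 6·5 + 5·2 = 40
‖A‖ = √61 = 7.8102, ‖B‖ = √29 = 5.3852
cos = 40/(√61·√29) = 40/√1769 = 0.951

0.951


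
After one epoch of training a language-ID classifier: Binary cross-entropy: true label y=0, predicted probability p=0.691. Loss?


BCE = -[y·ln(p) + (1-y)·ln(1-p)]
= -0 - 1·ln(1-0.691)
= -ln(0.309) = 1.1744

1.1744


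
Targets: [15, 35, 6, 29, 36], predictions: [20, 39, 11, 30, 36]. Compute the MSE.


Squared errors: (15-20)²=25, (35-39)²=16, (6-11)²=25, (29-30)²=1, (36-36)²=0
Sum = 67
MSE = 67/5 = 67/5

67/5


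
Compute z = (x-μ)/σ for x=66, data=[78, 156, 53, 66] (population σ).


μ = 88.25, σ = 40.1022
z = (66 - 88.25)/40.1022 = -0.5548

-0.5548


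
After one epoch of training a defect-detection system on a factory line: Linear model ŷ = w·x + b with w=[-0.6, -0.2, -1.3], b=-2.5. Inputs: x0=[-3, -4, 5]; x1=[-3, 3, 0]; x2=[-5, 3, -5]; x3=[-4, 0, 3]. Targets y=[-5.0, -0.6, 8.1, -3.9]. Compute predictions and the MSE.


ŷ0 = (-0.6)·(-3) + (-0.2)·(-4) + (-1.3)·(5) - 2.5 = -6.4
ŷ1 = (-0.6)·(-3) + (-0.2)·(3) + (-1.3)·(0) - 2.5 = -1.3
ŷ2 = (-0.6)·(-5) + (-0.2)·(3) + (-1.3)·(-5) - 2.5 = 6.4
ŷ3 = (-0.6)·(-4) + (-0.2)·(0) + (-1.3)·(3) - 2.5 = -4.0
errors² = [1.96, 0.49, 2.89, 0.01]
MSE = 5.3500/4 = 1.3375

1.3375


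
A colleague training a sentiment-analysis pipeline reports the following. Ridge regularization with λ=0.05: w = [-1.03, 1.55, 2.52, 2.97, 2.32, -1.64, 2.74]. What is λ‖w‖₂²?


‖w‖₂² = (-1.03)² + (1.55)² + (2.52)² + (2.97)² + (2.32)² + (-1.64)² + (2.74)²
     = 1.0609 + 2.4025 + 6.3504 + 8.8209 + 5.3824 + 2.6896 + 7.5076
     = 34.2143
λ·‖w‖₂² = 0.05·34.2143 = 1.710715

1.710715


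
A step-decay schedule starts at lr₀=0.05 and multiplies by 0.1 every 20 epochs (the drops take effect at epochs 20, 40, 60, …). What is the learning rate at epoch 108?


n_drops = ⌊108/20⌋ = 5
lr = 0.05·0.1^5 = 0.05·0.00001 = 0.0000005

0.0000005


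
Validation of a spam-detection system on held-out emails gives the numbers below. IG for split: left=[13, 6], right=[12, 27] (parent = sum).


Parent = [25, 33], H_parent = 0.9862
H_left = 0.8997 (n=19), H_right = 0.8905 (n=39)
H_children = (19/58)·0.8997 + (39/58)·0.8905 = 0.8935
IG = 0.9862 - 0.8935 = 0.0927

0.0927


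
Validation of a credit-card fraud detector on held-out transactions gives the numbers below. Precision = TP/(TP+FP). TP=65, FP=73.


Precision = TP/(TP+FP)
= 65/(65+73)
= 65/138 = 47.1%

47.1%


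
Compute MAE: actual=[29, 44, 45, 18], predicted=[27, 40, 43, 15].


Absolute errors: |29-27|=2, |44-40|=4, |45-43|=2, |18-15|=3
Sum = 11
MAE = 11/4 = 11/4

11/4


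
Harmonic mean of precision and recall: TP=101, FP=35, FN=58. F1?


Precision = 101/136 = 0.7426
Recall = 101/159 = 0.6352
F1 = 2·P·R/(P+R) = 2·TP/(2·TP+FP+FN) = 202/(202+35+58) = 202/295 = 0.6847

0.6847


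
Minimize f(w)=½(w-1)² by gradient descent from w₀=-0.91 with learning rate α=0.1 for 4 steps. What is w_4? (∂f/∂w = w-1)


step 1: grad = -0.91-1 = -1.91; w = -0.91 - 0.1·(-1.91) = -0.719
step 2: grad = -0.719-1 = -1.719; w = -0.719 - 0.1·(-1.719) = -0.5471
step 3: grad = -0.5471-1 = -1.5471; w = -0.5471 - 0.1·(-1.5471) = -0.39239
step 4: grad = -0.39239-1 = -1.39239; w = -0.39239 - 0.1·(-1.39239) = -0.253151

-0.253151


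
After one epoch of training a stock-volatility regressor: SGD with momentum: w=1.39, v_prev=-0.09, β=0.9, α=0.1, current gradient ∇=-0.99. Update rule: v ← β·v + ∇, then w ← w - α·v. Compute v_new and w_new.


v_new = 0.9·-0.09 - 0.99 = -0.081 - 0.99 = -1.071
w_new = 1.39 - 0.1·-1.071 = 1.39 + 0.1071 = 1.4971

v_new=-1.071, w_new=1.4971


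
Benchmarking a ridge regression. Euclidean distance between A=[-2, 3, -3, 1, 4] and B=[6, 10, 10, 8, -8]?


d = √((-2-6)² + (3-10)² + (-3-10)² + (1-8)² + (4+ 8)²)
  = √(64 + 49 + 169 + 49 + 144)
  = √475 = 21.7945

21.7945


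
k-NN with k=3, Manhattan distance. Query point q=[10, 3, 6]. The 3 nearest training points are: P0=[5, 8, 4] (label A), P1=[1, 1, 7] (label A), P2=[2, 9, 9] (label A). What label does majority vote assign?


d(q,P0) = 12  (label A)
d(q,P1) = 12  (label A)
d(q,P2) = 17  (label A)
Votes: A=3, B=0
Majority → A

A


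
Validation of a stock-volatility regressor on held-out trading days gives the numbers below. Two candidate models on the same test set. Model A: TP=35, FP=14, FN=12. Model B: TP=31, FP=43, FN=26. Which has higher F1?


Model A: P=35/49=0.7143, R=35/47=0.7447, F1=2PR/(P+R)=2TP/(2TP+FP+FN)=70/96=0.7292
Model B: P=31/74=0.4189, R=31/57=0.5439, F1=2PR/(P+R)=2TP/(2TP+FP+FN)=62/131=0.4733
0.7292 > 0.4733 → Model A

Model A


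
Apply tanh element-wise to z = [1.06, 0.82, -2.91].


tanh(1.06) = 0.7857
tanh(0.82) = 0.6751
tanh(-2.91) = -0.9941
result = [0.7857, 0.6751, -0.9941]

[0.7857, 0.6751, -0.9941]


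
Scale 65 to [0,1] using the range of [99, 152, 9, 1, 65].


min=1, max=152
(65-1)/(152-1) = 64/151 = 0.4238

0.4238


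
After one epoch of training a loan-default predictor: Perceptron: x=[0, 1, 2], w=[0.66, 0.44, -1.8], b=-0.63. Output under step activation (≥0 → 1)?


z = (0)·(0.66) + (1)·(0.44) + (2)·(-1.8) - 0.63
  = -3.79
step(z) = 0 (z<0)

0


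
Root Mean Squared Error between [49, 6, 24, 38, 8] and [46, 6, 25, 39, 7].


MSE = 12/5 = 2.4
RMSE = √(12/5) = 1.5492

1.5492


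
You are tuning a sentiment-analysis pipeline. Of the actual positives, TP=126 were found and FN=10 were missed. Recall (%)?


Recall = TP/(TP+FN)
= 126/(126+10)
= 126/136 = 92.65%

92.65%


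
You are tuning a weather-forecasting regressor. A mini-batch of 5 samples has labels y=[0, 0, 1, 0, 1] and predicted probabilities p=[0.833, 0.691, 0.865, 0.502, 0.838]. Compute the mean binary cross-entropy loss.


L[0] = -ln(1-0.833) = -ln(0.167) = 1.7898
L[1] = -ln(1-0.691) = -ln(0.309) = 1.1744
L[2] = -ln(0.865) = 0.145
L[3] = -ln(1-0.502) = -ln(0.498) = 0.6972
L[4] = -ln(0.838) = 0.1767
mean = (1.7898 + 1.1744 + 0.145 + 0.6972 + 0.1767)/5 = 0.7966

0.7966


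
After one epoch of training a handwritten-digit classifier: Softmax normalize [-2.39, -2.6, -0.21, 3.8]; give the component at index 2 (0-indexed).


Exponentials: e^-2.39=0.0916, e^-2.6=0.0743, e^-0.21=0.8106, e^3.8=44.7012
Sum = 45.6777
Softmax = [0.002, 0.0016, 0.0177, 0.9786]
p[2] = 0.8106/45.6777 = 0.0177

0.0177


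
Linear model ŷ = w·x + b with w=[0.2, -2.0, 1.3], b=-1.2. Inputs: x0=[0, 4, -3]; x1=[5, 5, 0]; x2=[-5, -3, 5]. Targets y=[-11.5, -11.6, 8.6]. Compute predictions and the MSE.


ŷ0 = (0.2)·(0) + (-2.0)·(4) + (1.3)·(-3) - 1.2 = -13.1
ŷ1 = (0.2)·(5) + (-2.0)·(5) + (1.3)·(0) - 1.2 = -10.2
ŷ2 = (0.2)·(-5) + (-2.0)·(-3) + (1.3)·(5) - 1.2 = 10.3
errors² = [2.56, 1.96, 2.89]
MSE = 7.4100/3 = 2.47

2.47


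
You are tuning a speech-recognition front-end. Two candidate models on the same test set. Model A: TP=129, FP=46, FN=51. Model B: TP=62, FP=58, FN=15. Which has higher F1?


Model A: P=129/175=0.7371, R=129/180=0.7167, F1=2PR/(P+R)=2TP/(2TP+FP+FN)=258/355=0.7268
Model B: P=62/120=0.5167, R=62/77=0.8052, F1=2PR/(P+R)=2TP/(2TP+FP+FN)=124/197=0.6294
0.7268 > 0.6294 → Model A

Model A


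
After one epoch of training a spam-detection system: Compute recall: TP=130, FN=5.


Recall = TP/(TP+FN)
= 130/(130+5)
= 130/135 = 96.3%

96.3%


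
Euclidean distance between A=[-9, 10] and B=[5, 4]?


d = √((-9-5)² + (10-4)²)
  = √(196 + 36)
  = √232 = 15.2315

15.2315


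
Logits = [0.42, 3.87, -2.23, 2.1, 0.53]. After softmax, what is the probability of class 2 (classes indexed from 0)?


Exponentials: e^0.42=1.522, e^3.87=47.9424, e^-2.23=0.1075, e^2.1=8.1662, e^0.53=1.6989
Sum = 59.437
Softmax = [0.0256, 0.8066, 0.0018, 0.1374, 0.0286]
p[2] = 0.1075/59.437 = 0.0018

0.0018


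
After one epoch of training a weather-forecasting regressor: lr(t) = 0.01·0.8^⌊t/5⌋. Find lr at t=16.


n_drops = ⌊16/5⌋ = 3
lr = 0.01·0.8^3 = 0.01·0.512 = 0.00512

0.00512


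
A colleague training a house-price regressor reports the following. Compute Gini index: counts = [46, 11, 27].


Probabilities: [46/84, 11/84, 27/84] ≈ [0.5476, 0.131, 0.3214]
Σpᵢ² = (2116 + 121 + 729)/84² = 2966/7056
Gini = 1 - Σpᵢ² = 1 - 2966/7056 = 0.5796

0.5796


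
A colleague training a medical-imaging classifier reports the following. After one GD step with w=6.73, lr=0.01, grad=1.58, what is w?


w_new = w - α·∇
= 6.73 - 0.01·1.58
= 6.73 - 0.0158
= 6.7142

6.7142


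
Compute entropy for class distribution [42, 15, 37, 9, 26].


Probabilities: [42/129, 15/129, 37/129, 9/129, 26/129] ≈ [0.3256, 0.1163, 0.2868, 0.0698, 0.2016]
H = -((42/129)·log₂(42/129) + (15/129)·log₂(15/129) + (37/129)·log₂(37/129) + (9/129)·log₂(9/129) + (26/129)·log₂(26/129))
  = 2.1386 bits

2.1386 bits


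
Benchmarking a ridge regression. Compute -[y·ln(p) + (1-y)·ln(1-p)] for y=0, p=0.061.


BCE = -[y·ln(p) + (1-y)·ln(1-p)]
= -0 - 1·ln(1-0.061)
= -ln(0.939) = 0.0629

0.0629


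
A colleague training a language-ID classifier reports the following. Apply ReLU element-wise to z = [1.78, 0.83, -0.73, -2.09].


ReLU(1.78) = max(0, 1.78) = 1.78
ReLU(0.83) = max(0, 0.83) = 0.83
ReLU(-0.73) = max(0, -0.73) = 0.0
ReLU(-2.09) = max(0, -2.09) = 0.0
result = [1.78, 0.83, 0.0, 0.0]

[1.78, 0.83, 0.0, 0.0]


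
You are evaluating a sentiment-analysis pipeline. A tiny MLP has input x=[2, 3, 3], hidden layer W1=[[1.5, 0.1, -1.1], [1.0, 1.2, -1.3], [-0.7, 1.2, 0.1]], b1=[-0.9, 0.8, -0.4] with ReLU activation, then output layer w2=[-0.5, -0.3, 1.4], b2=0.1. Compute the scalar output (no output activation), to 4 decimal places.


z1[0] = (1.5)·(2) + (0.1)·(3) + (-1.1)·(3) - 0.9 = -0.9
z1[1] = (1.0)·(2) + (1.2)·(3) + (-1.3)·(3) + 0.8 = 2.5
z1[2] = (-0.7)·(2) + (1.2)·(3) + (0.1)·(3) - 0.4 = 2.1
h = ReLU(z1) = [0.0, 2.5, 2.1]
output = (-0.5)·(0.0) + (-0.3)·(2.5) + (1.4)·(2.1) + 0.1 = 2.29

2.29


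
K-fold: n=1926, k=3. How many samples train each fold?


Fold size = 1926/3 = 642
Training per fold = 1926 - 642 = 1284

1284


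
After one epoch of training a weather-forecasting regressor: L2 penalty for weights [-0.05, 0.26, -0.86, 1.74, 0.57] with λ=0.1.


‖w‖₂² = (-0.05)² + (0.26)² + (-0.86)² + (1.74)² + (0.57)²
     = 0.0025 + 0.0676 + 0.7396 + 3.0276 + 0.3249
     = 4.1622
λ·‖w‖₂² = 0.1·4.1622 = 0.41622

0.41622
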